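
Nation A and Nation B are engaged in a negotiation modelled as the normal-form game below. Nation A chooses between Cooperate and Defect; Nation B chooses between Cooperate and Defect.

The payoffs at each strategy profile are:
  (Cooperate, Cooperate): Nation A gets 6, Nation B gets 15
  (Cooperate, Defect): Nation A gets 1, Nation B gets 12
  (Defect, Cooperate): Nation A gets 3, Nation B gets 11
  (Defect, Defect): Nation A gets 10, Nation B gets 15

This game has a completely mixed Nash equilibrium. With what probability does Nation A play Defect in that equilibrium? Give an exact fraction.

3/7

Let p be the probability that Nation A plays Cooperate. In a completely mixed equilibrium, Nation B must be indifferent between Cooperate and Defect.
Nation B's expected payoff from Cooperate is 15p + 11(1−p); from Defect it is 12p + 15(1−p).
Setting these equal: 4p + 11 = −3p + 15, so p = 4/7.
Therefore Nation A plays Defect with probability 1 − 4/7 = 3/7.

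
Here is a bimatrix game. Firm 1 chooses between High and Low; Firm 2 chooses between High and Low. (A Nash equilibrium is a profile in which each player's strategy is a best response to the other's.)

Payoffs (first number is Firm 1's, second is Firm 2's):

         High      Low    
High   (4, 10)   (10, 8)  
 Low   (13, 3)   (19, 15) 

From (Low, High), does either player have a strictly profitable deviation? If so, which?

Firm 2

Firm 1 at (Low, High) earns 13; deviating to High yields 4 — not better.
Firm 2 earns 3; deviating to Low yields 15 — a strict improvement.
Only Firm 2 has a strictly profitable deviation.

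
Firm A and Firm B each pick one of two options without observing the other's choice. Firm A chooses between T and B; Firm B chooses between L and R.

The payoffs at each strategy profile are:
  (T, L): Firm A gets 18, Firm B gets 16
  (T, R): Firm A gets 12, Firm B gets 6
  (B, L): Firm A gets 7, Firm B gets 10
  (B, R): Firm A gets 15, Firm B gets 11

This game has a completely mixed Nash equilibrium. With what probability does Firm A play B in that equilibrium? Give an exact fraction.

10/11

Let x be the probability that Firm A plays T. In a completely mixed equilibrium, Firm B must be indifferent between L and R.
Firm B's expected payoff from L is 16x + 10(1−x); from R it is 6x + 11(1−x).
Setting these equal: 6x + 10 = −5x + 11, so x = 1/11.
Therefore Firm A plays B with probability 1 − 1/11 = 10/11.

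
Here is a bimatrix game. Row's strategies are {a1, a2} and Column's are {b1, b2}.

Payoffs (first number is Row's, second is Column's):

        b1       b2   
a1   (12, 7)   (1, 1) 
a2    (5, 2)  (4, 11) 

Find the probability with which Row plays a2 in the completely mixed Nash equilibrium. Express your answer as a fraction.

2/5

Let p be the probability that Row plays a1. In a completely mixed equilibrium, Column must be indifferent between b1 and b2.
Column's expected payoff from b1 is 7p + 2(1−p); from b2 it is p + 11(1−p).
Setting these equal: 5p + 2 = −10p + 11, so p = 3/5.
Therefore Row plays a2 with probability 1 − 3/5 = 2/5.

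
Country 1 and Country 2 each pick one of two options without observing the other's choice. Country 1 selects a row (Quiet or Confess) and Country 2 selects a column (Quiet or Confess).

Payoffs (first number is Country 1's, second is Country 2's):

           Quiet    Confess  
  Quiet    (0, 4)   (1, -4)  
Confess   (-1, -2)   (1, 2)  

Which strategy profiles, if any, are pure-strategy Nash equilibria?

(Quiet, Quiet): Country 1 gets 0 ≥ -1 from Confess, and Country 2 gets 4 ≥ -4 from Confess — Nash equilibrium.
(Quiet, Confess): Country 2 prefers Quiet (4 > -4) — not an equilibrium.
(Confess, Quiet): Country 1 prefers Quiet (0 > -1); Country 2 prefers Confess (2 > -2) — not an equilibrium.
(Confess, Confess): Country 1 gets 1 ≥ 1 from Quiet, and Country 2 gets 2 ≥ -2 from Quiet — Nash equilibrium.

(Quiet, Quiet) and (Confess, Confess)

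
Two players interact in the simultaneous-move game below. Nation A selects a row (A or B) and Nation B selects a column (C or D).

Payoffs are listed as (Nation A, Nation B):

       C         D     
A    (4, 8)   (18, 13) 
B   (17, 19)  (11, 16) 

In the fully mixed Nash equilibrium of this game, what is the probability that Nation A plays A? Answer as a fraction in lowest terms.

Let p be the probability that Nation A plays A. In a completely mixed equilibrium, Nation B must be indifferent between C and D.
Nation B's expected payoff from C is 8p + 19(1−p); from D it is 13p + 16(1−p).
Setting these equal: −11p + 19 = −3p + 16, so p = 3/8.

3/8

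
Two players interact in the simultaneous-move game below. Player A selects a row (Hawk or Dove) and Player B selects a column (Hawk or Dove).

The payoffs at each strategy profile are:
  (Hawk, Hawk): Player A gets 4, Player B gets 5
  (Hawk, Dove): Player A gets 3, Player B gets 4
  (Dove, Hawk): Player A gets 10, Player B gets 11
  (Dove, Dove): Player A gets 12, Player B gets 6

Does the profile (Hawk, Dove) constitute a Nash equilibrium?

No

At (Hawk, Dove), Player A earns 3; switching to Dove would give 12, so Player A would deviate.
Player B earns 4; switching to Hawk would give 5, so Player B would deviate.
Since at least one player can profitably deviate, this is not a Nash equilibrium.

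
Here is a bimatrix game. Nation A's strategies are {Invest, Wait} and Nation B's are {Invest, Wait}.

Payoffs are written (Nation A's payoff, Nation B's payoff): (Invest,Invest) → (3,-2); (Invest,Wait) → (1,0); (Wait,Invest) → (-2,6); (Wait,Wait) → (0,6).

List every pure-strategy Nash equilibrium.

(Invest, Wait)

(Invest, Invest): Nation B prefers Wait (0 > -2) — not an equilibrium.
(Invest, Wait): Nation A gets 1 ≥ 0 from Wait, and Nation B gets 0 ≥ -2 from Invest — Nash equilibrium.
(Wait, Invest): Nation A prefers Invest (3 > -2) — not an equilibrium.
(Wait, Wait): Nation A prefers Invest (1 > 0) — not an equilibrium.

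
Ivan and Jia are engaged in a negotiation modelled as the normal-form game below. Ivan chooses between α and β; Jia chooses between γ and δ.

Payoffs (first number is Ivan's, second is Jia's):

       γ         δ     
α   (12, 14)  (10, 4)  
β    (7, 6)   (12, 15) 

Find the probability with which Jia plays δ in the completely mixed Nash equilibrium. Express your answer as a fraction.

5/7

Let y be the probability that Jia plays γ. In a completely mixed equilibrium, Ivan must be indifferent between α and β.
Ivan's expected payoff from α is 12y + 10(1−y); from β it is 7y + 12(1−y).
Setting these equal: 2y + 10 = −5y + 12, so y = 2/7.
Therefore Jia plays δ with probability 1 − 2/7 = 5/7.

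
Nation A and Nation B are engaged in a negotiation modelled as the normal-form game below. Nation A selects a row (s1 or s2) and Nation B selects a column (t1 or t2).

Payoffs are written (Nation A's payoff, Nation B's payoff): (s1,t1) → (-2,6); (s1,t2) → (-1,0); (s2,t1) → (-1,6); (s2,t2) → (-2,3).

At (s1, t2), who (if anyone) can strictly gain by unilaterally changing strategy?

Nation B

Nation A at (s1, t2) earns -1; deviating to s2 yields -2 — not better.
Nation B earns 0; deviating to t1 yields 6 — a strict improvement.
Only Nation B has a strictly profitable deviation.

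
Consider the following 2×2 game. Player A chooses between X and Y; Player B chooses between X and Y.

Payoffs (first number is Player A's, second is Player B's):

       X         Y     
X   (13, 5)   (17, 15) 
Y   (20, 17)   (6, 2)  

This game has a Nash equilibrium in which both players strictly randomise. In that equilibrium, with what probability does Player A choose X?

Let p be the probability that Player A plays X. In a completely mixed equilibrium, Player B must be indifferent between X and Y.
Player B's expected payoff from X is 5p + 17(1−p); from Y it is 15p + 2(1−p).
Setting these equal: −12p + 17 = 13p + 2, so p = 3/5.

3/5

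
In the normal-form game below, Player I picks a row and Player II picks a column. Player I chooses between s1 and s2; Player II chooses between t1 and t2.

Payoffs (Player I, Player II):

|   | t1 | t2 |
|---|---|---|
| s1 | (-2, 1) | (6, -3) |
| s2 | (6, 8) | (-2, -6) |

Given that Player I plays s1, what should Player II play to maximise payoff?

Against s1, Player II earns 1 from t1 and -3 from t2.
So t1 is the best response.

t1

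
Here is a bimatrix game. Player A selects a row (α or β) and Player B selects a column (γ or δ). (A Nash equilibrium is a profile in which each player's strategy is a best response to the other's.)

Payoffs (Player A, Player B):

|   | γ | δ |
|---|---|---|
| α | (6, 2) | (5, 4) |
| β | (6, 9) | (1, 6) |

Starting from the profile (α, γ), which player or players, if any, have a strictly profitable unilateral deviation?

Player A at (α, γ) earns 6; deviating to β yields 6 — not better.
Player B earns 2; deviating to δ yields 4 — a strict improvement.
Only Player B has a strictly profitable deviation.

Player B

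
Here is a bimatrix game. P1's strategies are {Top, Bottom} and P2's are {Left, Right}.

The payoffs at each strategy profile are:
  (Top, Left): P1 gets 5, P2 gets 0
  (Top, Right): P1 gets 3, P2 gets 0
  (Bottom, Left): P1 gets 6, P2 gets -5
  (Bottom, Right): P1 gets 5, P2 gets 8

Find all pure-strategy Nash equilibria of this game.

(Bottom, Right)

(Top, Left): P1 prefers Bottom (6 > 5) — not an equilibrium.
(Top, Right): P1 prefers Bottom (5 > 3) — not an equilibrium.
(Bottom, Left): P2 prefers Right (8 > -5) — not an equilibrium.
(Bottom, Right): P1 gets 5 ≥ 3 from Top, and P2 gets 8 ≥ -5 from Left — Nash equilibrium.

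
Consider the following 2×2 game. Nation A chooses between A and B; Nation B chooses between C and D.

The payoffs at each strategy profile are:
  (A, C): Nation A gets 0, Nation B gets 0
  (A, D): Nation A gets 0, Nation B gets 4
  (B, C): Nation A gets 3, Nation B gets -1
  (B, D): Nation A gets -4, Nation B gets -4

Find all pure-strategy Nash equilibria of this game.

(A, D) and (B, C)

(A, C): Nation A prefers B (3 > 0); Nation B prefers D (4 > 0) — not an equilibrium.
(A, D): Nation A gets 0 ≥ -4 from B, and Nation B gets 4 ≥ 0 from C — Nash equilibrium.
(B, C): Nation A gets 3 ≥ 0 from A, and Nation B gets -1 ≥ -4 from D — Nash equilibrium.
(B, D): Nation A prefers A (0 > -4); Nation B prefers C (-1 > -4) — not an equilibrium.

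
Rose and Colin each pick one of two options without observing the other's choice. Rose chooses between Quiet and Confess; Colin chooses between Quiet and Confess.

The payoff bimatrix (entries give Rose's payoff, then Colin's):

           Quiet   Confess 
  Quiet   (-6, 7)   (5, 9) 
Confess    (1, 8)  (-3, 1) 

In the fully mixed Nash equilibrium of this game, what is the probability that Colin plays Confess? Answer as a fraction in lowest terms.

7/15

Let c be the probability that Colin plays Quiet. In a completely mixed equilibrium, Rose must be indifferent between Quiet and Confess.
Rose's expected payoff from Quiet is −6c + 5(1−c); from Confess it is c − 3(1−c).
Setting these equal: −11c + 5 = 4c − 3, so c = 8/15.
Therefore Colin plays Confess with probability 1 − 8/15 = 7/15.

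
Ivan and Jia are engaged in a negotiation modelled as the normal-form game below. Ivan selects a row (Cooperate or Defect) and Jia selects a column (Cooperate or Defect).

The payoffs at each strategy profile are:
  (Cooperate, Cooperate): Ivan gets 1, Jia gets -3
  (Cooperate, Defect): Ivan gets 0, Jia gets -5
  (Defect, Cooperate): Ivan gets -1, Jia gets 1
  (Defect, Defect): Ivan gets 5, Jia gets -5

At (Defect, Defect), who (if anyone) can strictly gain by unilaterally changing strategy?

Ivan at (Defect, Defect) earns 5; deviating to Cooperate yields 0 — not better.
Jia earns -5; deviating to Cooperate yields 1 — a strict improvement.
Only Jia has a strictly profitable deviation.

Jia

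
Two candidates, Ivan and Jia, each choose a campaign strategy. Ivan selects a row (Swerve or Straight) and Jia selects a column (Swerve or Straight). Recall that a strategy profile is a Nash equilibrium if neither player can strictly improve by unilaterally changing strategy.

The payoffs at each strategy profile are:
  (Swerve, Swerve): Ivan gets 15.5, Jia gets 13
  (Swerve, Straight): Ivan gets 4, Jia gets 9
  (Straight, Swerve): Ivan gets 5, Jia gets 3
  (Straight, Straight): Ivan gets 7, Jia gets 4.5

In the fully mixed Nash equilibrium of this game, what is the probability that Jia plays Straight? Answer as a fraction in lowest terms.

7/9

Let c be the probability that Jia plays Swerve. In a completely mixed equilibrium, Ivan must be indifferent between Swerve and Straight.
Ivan's expected payoff from Swerve is 15.5c + 4(1−c); from Straight it is 5c + 7(1−c).
Setting these equal: 11.5c + 4 = −2c + 7, so c = 2/9.
Therefore Jia plays Straight with probability 1 − 2/9 = 7/9.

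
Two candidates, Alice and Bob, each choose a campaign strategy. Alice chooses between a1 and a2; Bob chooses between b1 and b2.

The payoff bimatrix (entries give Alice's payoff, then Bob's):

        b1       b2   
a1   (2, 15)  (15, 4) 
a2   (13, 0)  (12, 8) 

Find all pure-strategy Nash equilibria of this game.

(a1, b1): Alice prefers a2 (13 > 2) — not an equilibrium.
(a1, b2): Bob prefers b1 (15 > 4) — not an equilibrium.
(a2, b1): Bob prefers b2 (8 > 0) — not an equilibrium.
(a2, b2): Alice prefers a1 (15 > 12) — not an equilibrium.

none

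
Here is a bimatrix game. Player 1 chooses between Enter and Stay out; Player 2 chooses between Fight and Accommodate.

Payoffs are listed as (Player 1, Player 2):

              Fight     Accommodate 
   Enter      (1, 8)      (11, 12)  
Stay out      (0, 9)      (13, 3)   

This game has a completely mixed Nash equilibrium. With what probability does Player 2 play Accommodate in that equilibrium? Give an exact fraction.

1/3

Let c be the probability that Player 2 plays Fight. In a completely mixed equilibrium, Player 1 must be indifferent between Enter and Stay out.
Player 1's expected payoff from Enter is c + 11(1−c); from Stay out it is 13(1−c).
Setting these equal: −10c + 11 = −13c + 13, so c = 2/3.
Therefore Player 2 plays Accommodate with probability 1 − 2/3 = 1/3.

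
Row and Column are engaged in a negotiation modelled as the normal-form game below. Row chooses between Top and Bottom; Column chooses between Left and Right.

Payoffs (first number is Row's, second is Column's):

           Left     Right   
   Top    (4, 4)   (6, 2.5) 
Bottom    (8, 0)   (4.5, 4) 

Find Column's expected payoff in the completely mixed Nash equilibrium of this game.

First find p, the probability Row plays Top, from Column's indifference between Left and Right: 4p = 2.5p + 4(1−p), giving p = 8/11.
Since Column is indifferent in equilibrium, Column's expected payoff equals the payoff from either column against (8/11, 3/11). Using Left: 4(8/11) = 32/11.

32/11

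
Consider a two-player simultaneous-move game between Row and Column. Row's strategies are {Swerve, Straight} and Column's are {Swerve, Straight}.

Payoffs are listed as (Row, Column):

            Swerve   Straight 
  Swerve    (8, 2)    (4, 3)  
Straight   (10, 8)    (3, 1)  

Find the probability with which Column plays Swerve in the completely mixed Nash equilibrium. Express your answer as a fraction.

Let c be the probability that Column plays Swerve. In a completely mixed equilibrium, Row must be indifferent between Swerve and Straight.
Row's expected payoff from Swerve is 8c + 4(1−c); from Straight it is 10c + 3(1−c).
Setting these equal: 4c + 4 = 7c + 3, so c = 1/3.

1/3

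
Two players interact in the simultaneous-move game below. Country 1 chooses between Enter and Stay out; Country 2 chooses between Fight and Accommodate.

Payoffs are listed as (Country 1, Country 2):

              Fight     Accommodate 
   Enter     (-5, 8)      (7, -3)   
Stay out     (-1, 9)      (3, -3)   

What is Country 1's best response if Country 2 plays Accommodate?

Against Accommodate, Country 1 earns 7 from Enter and 3 from Stay out.
So Enter is the best response.

Enter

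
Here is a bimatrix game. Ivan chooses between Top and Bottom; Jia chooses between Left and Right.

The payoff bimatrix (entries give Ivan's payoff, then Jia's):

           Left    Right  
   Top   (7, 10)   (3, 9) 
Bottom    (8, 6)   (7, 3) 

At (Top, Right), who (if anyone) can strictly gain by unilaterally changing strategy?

Ivan at (Top, Right) earns 3; deviating to Bottom yields 7 — a strict improvement.
Jia earns 9; deviating to Left yields 10 — a strict improvement.
Both Ivan and Jia have strictly profitable deviations.

Both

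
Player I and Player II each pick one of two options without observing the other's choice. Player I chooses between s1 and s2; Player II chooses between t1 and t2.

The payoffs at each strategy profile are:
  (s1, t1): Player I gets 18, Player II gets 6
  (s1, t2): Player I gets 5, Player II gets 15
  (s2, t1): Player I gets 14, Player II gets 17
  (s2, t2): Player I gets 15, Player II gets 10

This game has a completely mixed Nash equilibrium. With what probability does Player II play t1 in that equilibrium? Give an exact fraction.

5/7

Let q be the probability that Player II plays t1. In a completely mixed equilibrium, Player I must be indifferent between s1 and s2.
Player I's expected payoff from s1 is 18q + 5(1−q); from s2 it is 14q + 15(1−q).
Setting these equal: 13q + 5 = −q + 15, so q = 5/7.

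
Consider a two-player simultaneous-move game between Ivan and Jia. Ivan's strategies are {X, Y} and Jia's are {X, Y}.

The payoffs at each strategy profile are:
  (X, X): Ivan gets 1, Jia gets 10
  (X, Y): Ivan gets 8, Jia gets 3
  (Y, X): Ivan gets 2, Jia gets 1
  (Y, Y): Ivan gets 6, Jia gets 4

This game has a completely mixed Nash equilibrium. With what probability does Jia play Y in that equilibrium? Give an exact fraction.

Let q be the probability that Jia plays X. In a completely mixed equilibrium, Ivan must be indifferent between X and Y.
Ivan's expected payoff from X is q + 8(1−q); from Y it is 2q + 6(1−q).
Setting these equal: −7q + 8 = −4q + 6, so q = 2/3.
Therefore Jia plays Y with probability 1 − 2/3 = 1/3.

1/3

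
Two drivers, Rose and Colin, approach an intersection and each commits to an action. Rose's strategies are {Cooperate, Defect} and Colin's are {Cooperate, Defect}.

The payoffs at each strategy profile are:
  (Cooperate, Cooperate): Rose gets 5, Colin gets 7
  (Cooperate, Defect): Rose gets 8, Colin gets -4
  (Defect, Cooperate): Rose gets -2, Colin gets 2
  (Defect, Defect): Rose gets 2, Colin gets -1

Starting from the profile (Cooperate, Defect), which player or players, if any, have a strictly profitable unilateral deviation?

Rose at (Cooperate, Defect) earns 8; deviating to Defect yields 2 — not better.
Colin earns -4; deviating to Cooperate yields 7 — a strict improvement.
Only Colin has a strictly profitable deviation.

Colin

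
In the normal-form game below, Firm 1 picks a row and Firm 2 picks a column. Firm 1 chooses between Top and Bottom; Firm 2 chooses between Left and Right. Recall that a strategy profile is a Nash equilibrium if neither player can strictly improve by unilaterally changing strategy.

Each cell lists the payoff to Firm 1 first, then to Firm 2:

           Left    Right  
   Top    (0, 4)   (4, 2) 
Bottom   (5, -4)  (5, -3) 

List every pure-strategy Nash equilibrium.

(Top, Left): Firm 1 prefers Bottom (5 > 0) — not an equilibrium.
(Top, Right): Firm 1 prefers Bottom (5 > 4); Firm 2 prefers Left (4 > 2) — not an equilibrium.
(Bottom, Left): Firm 2 prefers Right (-3 > -4) — not an equilibrium.
(Bottom, Right): Firm 1 gets 5 ≥ 4 from Top, and Firm 2 gets -3 ≥ -4 from Left — Nash equilibrium.

(Bottom, Right)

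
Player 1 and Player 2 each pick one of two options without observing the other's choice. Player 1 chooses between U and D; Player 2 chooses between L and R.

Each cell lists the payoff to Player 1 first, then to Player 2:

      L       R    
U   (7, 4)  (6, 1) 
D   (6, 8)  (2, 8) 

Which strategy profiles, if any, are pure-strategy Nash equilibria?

(U, L): Player 1 gets 7 ≥ 6 from D, and Player 2 gets 4 ≥ 1 from R — Nash equilibrium.
(U, R): Player 2 prefers L (4 > 1) — not an equilibrium.
(D, L): Player 1 prefers U (7 > 6) — not an equilibrium.
(D, R): Player 1 prefers U (6 > 2) — not an equilibrium.

(U, L)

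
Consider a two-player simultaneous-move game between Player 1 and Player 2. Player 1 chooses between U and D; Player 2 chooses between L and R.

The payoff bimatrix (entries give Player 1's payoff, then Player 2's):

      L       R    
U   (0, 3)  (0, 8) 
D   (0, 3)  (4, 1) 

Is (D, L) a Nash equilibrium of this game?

At (D, L), Player 1 earns 0; switching to U would give 0, so Player 1 has no profitable deviation.
Player 2 earns 3; switching to R would give 1, so Player 2 has no profitable deviation.
Neither player can gain by a unilateral deviation, so this profile is a Nash equilibrium.

Yes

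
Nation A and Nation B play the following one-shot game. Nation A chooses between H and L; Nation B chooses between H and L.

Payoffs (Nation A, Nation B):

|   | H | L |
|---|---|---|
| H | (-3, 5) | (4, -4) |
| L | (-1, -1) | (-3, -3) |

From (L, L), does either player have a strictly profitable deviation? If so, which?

Both

Nation A at (L, L) earns -3; deviating to H yields 4 — a strict improvement.
Nation B earns -3; deviating to H yields -1 — a strict improvement.
Both Nation A and Nation B have strictly profitable deviations.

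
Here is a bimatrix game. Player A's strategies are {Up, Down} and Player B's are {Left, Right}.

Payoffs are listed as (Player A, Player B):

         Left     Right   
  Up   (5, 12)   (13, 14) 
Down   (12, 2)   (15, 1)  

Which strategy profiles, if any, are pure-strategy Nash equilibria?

(Up, Left): Player A prefers Down (12 > 5); Player B prefers Right (14 > 12) — not an equilibrium.
(Up, Right): Player A prefers Down (15 > 13) — not an equilibrium.
(Down, Left): Player A gets 12 ≥ 5 from Up, and Player B gets 2 ≥ 1 from Right — Nash equilibrium.
(Down, Right): Player B prefers Left (2 > 1) — not an equilibrium.

(Down, Left)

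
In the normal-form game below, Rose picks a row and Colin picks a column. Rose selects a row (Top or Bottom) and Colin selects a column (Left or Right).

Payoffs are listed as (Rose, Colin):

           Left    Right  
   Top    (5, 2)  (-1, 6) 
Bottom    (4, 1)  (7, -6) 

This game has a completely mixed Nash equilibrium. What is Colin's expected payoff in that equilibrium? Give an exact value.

First find x, the probability Rose plays Top, from Colin's indifference between Left and Right: 2x + (1−x) = 6x − 6(1−x), giving x = 7/11.
Since Colin is indifferent in equilibrium, Colin's expected payoff equals the payoff from either column against (7/11, 4/11). Using Left: 2(7/11) + (4/11) = 18/11.

18/11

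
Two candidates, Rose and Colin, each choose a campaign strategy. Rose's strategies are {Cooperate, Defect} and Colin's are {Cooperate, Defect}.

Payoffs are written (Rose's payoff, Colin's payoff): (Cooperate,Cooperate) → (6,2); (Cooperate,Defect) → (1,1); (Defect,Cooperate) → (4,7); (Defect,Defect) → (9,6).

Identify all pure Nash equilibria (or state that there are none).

(Cooperate, Cooperate): Rose gets 6 ≥ 4 from Defect, and Colin gets 2 ≥ 1 from Defect — Nash equilibrium.
(Cooperate, Defect): Rose prefers Defect (9 > 1); Colin prefers Cooperate (2 > 1) — not an equilibrium.
(Defect, Cooperate): Rose prefers Cooperate (6 > 4) — not an equilibrium.
(Defect, Defect): Colin prefers Cooperate (7 > 6) — not an equilibrium.

(Cooperate, Cooperate)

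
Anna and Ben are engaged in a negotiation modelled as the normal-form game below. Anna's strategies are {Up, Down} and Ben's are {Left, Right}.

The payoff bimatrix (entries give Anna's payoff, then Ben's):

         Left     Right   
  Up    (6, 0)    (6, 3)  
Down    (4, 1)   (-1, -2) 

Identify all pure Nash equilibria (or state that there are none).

(Up, Left): Ben prefers Right (3 > 0) — not an equilibrium.
(Up, Right): Anna gets 6 ≥ -1 from Down, and Ben gets 3 ≥ 0 from Left — Nash equilibrium.
(Down, Left): Anna prefers Up (6 > 4) — not an equilibrium.
(Down, Right): Anna prefers Up (6 > -1); Ben prefers Left (1 > -2) — not an equilibrium.

(Up, Right)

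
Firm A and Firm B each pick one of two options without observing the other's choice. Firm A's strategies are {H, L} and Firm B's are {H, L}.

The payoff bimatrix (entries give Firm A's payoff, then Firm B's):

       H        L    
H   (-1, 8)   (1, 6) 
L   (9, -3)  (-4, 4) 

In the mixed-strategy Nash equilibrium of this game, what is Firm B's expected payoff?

First find x, the probability Firm A plays H, from Firm B's indifference between H and L: 8x − 3(1−x) = 6x + 4(1−x), giving x = 7/9.
Since Firm B is indifferent in equilibrium, Firm B's expected payoff equals the payoff from either column against (7/9, 2/9). Using H: 8(7/9) − 3(2/9) = 50/9.

50/9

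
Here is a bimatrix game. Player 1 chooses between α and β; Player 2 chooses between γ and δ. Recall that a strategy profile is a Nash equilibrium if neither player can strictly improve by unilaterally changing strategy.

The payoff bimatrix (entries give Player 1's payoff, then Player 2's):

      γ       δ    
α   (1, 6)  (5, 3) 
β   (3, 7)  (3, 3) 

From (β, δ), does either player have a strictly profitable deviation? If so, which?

Player 1 at (β, δ) earns 3; deviating to α yields 5 — a strict improvement.
Player 2 earns 3; deviating to γ yields 7 — a strict improvement.
Both Player 1 and Player 2 have strictly profitable deviations.

Both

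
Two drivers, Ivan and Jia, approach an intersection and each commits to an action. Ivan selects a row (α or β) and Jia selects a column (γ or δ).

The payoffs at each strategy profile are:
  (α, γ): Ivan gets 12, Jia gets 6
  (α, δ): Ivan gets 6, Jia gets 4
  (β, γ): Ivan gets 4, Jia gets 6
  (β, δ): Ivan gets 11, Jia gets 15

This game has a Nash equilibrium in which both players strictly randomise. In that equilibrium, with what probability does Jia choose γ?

5/13

Let q be the probability that Jia plays γ. In a completely mixed equilibrium, Ivan must be indifferent between α and β.
Ivan's expected payoff from α is 12q + 6(1−q); from β it is 4q + 11(1−q).
Setting these equal: 6q + 6 = −7q + 11, so q = 5/13.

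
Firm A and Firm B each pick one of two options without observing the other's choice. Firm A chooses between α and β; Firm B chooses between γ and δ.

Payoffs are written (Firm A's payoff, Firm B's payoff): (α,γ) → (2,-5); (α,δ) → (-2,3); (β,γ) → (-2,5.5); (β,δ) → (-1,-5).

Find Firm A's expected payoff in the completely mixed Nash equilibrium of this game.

-6/5

First find y, the probability Firm B plays γ, from Firm A's indifference between α and β: 2y − 2(1−y) = −2y − (1−y), giving y = 1/5.
Since Firm A is indifferent in equilibrium, Firm A's expected payoff equals the payoff from either row against (1/5, 4/5). Using α: 2(1/5) − 2(4/5) = -6/5.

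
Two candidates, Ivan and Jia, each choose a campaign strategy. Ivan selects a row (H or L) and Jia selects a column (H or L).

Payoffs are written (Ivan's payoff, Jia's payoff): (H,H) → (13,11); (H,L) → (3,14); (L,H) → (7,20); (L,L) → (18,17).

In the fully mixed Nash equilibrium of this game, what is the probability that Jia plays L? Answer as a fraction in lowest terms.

2/7

Let q be the probability that Jia plays H. In a completely mixed equilibrium, Ivan must be indifferent between H and L.
Ivan's expected payoff from H is 13q + 3(1−q); from L it is 7q + 18(1−q).
Setting these equal: 10q + 3 = −11q + 18, so q = 5/7.
Therefore Jia plays L with probability 1 − 5/7 = 2/7.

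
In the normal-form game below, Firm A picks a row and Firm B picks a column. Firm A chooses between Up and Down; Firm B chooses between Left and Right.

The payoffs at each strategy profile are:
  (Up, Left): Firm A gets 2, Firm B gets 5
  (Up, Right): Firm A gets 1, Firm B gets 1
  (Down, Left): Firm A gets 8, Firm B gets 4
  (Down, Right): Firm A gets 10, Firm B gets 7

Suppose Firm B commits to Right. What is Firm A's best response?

Down

Against Right, Firm A earns 1 from Up and 10 from Down.
So Down is the best response.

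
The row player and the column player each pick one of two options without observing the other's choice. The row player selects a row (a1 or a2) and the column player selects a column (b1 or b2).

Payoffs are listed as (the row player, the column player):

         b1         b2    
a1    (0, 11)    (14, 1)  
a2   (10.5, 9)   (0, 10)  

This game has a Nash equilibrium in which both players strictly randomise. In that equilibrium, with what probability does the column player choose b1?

4/7

Let q be the probability that the column player plays b1. In a completely mixed equilibrium, the row player must be indifferent between a1 and a2.
The row player's expected payoff from a1 is 14(1−q); from a2 it is 10.5q.
Setting these equal: −14q + 14 = 10.5q, so q = 4/7.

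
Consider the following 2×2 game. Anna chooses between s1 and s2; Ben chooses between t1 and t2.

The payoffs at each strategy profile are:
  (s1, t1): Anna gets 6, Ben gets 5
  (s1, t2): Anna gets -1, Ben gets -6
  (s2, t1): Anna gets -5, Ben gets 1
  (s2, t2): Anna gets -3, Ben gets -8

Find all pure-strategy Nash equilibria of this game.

(s1, t1)

(s1, t1): Anna gets 6 ≥ -5 from s2, and Ben gets 5 ≥ -6 from t2 — Nash equilibrium.
(s1, t2): Ben prefers t1 (5 > -6) — not an equilibrium.
(s2, t1): Anna prefers s1 (6 > -5) — not an equilibrium.
(s2, t2): Anna prefers s1 (-1 > -3); Ben prefers t1 (1 > -8) — not an equilibrium.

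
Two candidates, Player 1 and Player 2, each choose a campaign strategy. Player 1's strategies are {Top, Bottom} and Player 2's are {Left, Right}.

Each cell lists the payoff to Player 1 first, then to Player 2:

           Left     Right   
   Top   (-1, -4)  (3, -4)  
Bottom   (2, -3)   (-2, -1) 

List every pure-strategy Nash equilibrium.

(Top, Left): Player 1 prefers Bottom (2 > -1) — not an equilibrium.
(Top, Right): Player 1 gets 3 ≥ -2 from Bottom, and Player 2 gets -4 ≥ -4 from Left — Nash equilibrium.
(Bottom, Left): Player 2 prefers Right (-1 > -3) — not an equilibrium.
(Bottom, Right): Player 1 prefers Top (3 > -2) — not an equilibrium.

(Top, Right)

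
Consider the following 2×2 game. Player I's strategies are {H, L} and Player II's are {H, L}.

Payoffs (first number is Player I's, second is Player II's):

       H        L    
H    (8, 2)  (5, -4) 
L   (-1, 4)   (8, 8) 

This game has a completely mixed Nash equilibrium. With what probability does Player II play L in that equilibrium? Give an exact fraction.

3/4

Let c be the probability that Player II plays H. In a completely mixed equilibrium, Player I must be indifferent between H and L.
Player I's expected payoff from H is 8c + 5(1−c); from L it is −c + 8(1−c).
Setting these equal: 3c + 5 = −9c + 8, so c = 1/4.
Therefore Player II plays L with probability 1 − 1/4 = 3/4.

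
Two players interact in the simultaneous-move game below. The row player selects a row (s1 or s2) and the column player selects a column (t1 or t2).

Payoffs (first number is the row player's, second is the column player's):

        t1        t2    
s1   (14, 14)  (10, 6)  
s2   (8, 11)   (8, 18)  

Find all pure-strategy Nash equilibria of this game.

(s1, t1): the row player gets 14 ≥ 8 from s2, and the column player gets 14 ≥ 6 from t2 — Nash equilibrium.
(s1, t2): the column player prefers t1 (14 > 6) — not an equilibrium.
(s2, t1): the row player prefers s1 (14 > 8); the column player prefers t2 (18 > 11) — not an equilibrium.
(s2, t2): the row player prefers s1 (10 > 8) — not an equilibrium.

(s1, t1)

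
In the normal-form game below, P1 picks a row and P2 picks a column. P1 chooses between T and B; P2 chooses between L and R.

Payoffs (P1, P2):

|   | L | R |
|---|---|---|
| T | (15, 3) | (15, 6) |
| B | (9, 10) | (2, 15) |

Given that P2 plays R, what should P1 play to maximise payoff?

Against R, P1 earns 15 from T and 2 from B.
So T is the best response.

T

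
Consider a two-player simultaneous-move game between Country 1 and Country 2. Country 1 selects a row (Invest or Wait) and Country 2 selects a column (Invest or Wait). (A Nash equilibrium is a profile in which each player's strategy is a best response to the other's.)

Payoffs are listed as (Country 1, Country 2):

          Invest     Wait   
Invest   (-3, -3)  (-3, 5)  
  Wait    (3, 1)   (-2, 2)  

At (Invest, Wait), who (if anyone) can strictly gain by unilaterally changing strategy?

Country 1 at (Invest, Wait) earns -3; deviating to Wait yields -2 — a strict improvement.
Country 2 earns 5; deviating to Invest yields -3 — not better.
Only Country 1 has a strictly profitable deviation.

Country 1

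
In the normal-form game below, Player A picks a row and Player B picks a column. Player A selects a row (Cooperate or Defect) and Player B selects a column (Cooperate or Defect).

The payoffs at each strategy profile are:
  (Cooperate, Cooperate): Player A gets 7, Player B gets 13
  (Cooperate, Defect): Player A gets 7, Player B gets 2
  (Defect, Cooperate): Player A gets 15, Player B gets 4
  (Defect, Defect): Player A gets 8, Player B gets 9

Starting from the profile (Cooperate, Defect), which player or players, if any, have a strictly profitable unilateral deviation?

Player A at (Cooperate, Defect) earns 7; deviating to Defect yields 8 — a strict improvement.
Player B earns 2; deviating to Cooperate yields 13 — a strict improvement.
Both Player A and Player B have strictly profitable deviations.

Both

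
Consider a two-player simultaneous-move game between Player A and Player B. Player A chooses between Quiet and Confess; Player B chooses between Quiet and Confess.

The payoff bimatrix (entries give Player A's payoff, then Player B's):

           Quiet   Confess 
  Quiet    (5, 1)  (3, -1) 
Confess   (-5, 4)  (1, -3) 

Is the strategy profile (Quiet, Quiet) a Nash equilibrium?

At (Quiet, Quiet), Player A earns 5; switching to Confess would give -5, so Player A has no profitable deviation.
Player B earns 1; switching to Confess would give -1, so Player B has no profitable deviation.
Neither player can gain by a unilateral deviation, so this profile is a Nash equilibrium.

Yes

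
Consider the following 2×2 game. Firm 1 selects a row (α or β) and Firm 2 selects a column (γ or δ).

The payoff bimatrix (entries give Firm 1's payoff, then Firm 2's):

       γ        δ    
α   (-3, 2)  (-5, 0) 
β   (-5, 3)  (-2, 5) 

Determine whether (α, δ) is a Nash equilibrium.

At (α, δ), Firm 1 earns -5; switching to β would give -2, so Firm 1 would deviate.
Firm 2 earns 0; switching to γ would give 2, so Firm 2 would deviate.
Since at least one player can profitably deviate, this is not a Nash equilibrium.

No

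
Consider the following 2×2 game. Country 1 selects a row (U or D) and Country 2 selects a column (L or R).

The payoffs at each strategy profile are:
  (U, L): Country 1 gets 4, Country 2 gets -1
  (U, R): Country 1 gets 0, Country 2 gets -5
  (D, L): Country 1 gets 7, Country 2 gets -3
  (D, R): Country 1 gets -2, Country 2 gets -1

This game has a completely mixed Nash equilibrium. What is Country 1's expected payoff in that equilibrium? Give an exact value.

First find q, the probability Country 2 plays L, from Country 1's indifference between U and D: 4q = 7q − 2(1−q), giving q = 2/5.
Since Country 1 is indifferent in equilibrium, Country 1's expected payoff equals the payoff from either row against (2/5, 3/5). Using U: 4(2/5) = 8/5.

8/5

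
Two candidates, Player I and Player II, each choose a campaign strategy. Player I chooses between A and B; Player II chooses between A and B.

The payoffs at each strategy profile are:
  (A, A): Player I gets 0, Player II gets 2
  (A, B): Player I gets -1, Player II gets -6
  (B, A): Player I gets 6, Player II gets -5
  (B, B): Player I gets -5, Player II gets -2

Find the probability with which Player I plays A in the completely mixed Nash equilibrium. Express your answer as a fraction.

Let x be the probability that Player I plays A. In a completely mixed equilibrium, Player II must be indifferent between A and B.
Player II's expected payoff from A is 2x − 5(1−x); from B it is −6x − 2(1−x).
Setting these equal: 7x − 5 = −4x − 2, so x = 3/11.

3/11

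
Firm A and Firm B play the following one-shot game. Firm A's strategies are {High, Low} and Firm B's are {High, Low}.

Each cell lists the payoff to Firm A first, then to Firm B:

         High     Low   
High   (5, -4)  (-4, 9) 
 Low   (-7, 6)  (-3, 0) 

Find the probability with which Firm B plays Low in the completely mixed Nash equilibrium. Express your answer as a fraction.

Let y be the probability that Firm B plays High. In a completely mixed equilibrium, Firm A must be indifferent between High and Low.
Firm A's expected payoff from High is 5y − 4(1−y); from Low it is −7y − 3(1−y).
Setting these equal: 9y − 4 = −4y − 3, so y = 1/13.
Therefore Firm B plays Low with probability 1 − 1/13 = 12/13.

12/13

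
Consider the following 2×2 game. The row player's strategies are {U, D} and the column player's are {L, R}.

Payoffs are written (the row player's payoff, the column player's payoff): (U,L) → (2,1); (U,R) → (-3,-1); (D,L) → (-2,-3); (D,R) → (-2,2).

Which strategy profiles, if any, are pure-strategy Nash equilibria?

(U, L): the row player gets 2 ≥ -2 from D, and the column player gets 1 ≥ -1 from R — Nash equilibrium.
(U, R): the row player prefers D (-2 > -3); the column player prefers L (1 > -1) — not an equilibrium.
(D, L): the row player prefers U (2 > -2); the column player prefers R (2 > -3) — not an equilibrium.
(D, R): the row player gets -2 ≥ -3 from U, and the column player gets 2 ≥ -3 from L — Nash equilibrium.

(U, L) and (D, R)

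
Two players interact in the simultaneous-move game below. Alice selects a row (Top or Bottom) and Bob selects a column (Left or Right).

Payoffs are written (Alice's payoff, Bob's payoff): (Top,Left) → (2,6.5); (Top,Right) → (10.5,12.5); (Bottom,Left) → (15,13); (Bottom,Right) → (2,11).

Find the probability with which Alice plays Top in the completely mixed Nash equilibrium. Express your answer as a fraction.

1/4

Let p be the probability that Alice plays Top. In a completely mixed equilibrium, Bob must be indifferent between Left and Right.
Bob's expected payoff from Left is 6.5p + 13(1−p); from Right it is 12.5p + 11(1−p).
Setting these equal: −6.5p + 13 = 1.5p + 11, so p = 1/4.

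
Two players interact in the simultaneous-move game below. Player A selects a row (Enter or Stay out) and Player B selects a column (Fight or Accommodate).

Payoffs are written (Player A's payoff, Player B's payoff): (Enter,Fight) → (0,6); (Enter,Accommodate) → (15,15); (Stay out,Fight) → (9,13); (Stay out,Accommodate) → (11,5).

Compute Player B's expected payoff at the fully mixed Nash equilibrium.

First find p, the probability Player A plays Enter, from Player B's indifference between Fight and Accommodate: 6p + 13(1−p) = 15p + 5(1−p), giving p = 8/17.
Since Player B is indifferent in equilibrium, Player B's expected payoff equals the payoff from either column against (8/17, 9/17). Using Fight: 6(8/17) + 13(9/17) = 165/17.

165/17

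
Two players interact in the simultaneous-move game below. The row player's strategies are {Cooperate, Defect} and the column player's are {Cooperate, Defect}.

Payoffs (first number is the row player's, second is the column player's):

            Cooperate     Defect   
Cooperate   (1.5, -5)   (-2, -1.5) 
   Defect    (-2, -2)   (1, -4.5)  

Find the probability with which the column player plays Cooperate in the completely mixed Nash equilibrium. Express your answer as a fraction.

Let c be the probability that the column player plays Cooperate. In a completely mixed equilibrium, the row player must be indifferent between Cooperate and Defect.
The row player's expected payoff from Cooperate is 1.5c − 2(1−c); from Defect it is −2c + (1−c).
Setting these equal: 3.5c − 2 = −3c + 1, so c = 6/13.

6/13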